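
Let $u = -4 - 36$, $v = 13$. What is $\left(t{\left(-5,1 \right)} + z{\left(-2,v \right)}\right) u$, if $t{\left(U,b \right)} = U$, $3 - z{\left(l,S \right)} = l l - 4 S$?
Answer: $-1840$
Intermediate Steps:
$z{\left(l,S \right)} = 3 - l^{2} + 4 S$ ($z{\left(l,S \right)} = 3 - \left(l l - 4 S\right) = 3 - \left(l^{2} - 4 S\right) = 3 + \left(- l^{2} + 4 S\right) = 3 - l^{2} + 4 S$)
$u = -40$ ($u = -4 - 36 = -40$)
$\left(t{\left(-5,1 \right)} + z{\left(-2,v \right)}\right) u = \left(-5 + \left(3 - \left(-2\right)^{2} + 4 \cdot 13\right)\right) \left(-40\right) = \left(-5 + \left(3 - 4 + 52\right)\right) \left(-40\right) = \left(-5 + 51\right) \left(-40\right) = 46 \left(-40\right) = -1840$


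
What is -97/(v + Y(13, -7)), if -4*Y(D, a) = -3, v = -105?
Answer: 388/417 ≈ 0.93046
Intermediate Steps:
Y(D, a) = 3/4 (Y(D, a) = -1/4*(-3) = 3/4)
-97/(v + Y(13, -7)) = -97/(-105 + 3/4) = -97/(-417/4) = -4/417*(-97) = 388/417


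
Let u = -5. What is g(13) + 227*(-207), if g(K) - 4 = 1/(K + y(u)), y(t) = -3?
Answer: -469849/10 ≈ -46985.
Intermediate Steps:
g(K) = 4 + 1/(-3 + K) (g(K) = 4 + 1/(K - 3) = 4 + 1/(-3 + K))
g(13) + 227*(-207) = (-11 + 4*13)/(-3 + 13) + 227*(-207) = (-11 + 52)/10 - 46989 = (1/10)*41 - 46989 = 41/10 - 46989 = -469849/10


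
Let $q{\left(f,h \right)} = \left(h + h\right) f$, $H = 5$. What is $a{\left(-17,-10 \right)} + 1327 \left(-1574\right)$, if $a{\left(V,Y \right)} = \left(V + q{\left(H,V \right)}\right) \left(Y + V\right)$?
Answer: $-2083649$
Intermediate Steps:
$q{\left(f,h \right)} = 2 f h$ ($q{\left(f,h \right)} = 2 h f = 2 f h$)
$a{\left(V,Y \right)} = 11 V \left(V + Y\right)$ ($a{\left(V,Y \right)} = \left(V + 2 \cdot 5 V\right) \left(Y + V\right) = \left(V + 10 V\right) \left(V + Y\right) = 11 V \left(V + Y\right)$)
$a{\left(-17,-10 \right)} + 1327 \left(-1574\right) = 11 \left(-17\right) \left(-17 - 10\right) + 1327 \left(-1574\right) = 11 \left(-17\right) \left(-27\right) - 2088698 = 5049 - 2088698 = -2083649$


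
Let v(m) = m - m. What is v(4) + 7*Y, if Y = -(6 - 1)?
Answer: -35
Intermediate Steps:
v(m) = 0
Y = -5 (Y = -1*5 = -5)
v(4) + 7*Y = 0 + 7*(-5) = 0 - 35 = -35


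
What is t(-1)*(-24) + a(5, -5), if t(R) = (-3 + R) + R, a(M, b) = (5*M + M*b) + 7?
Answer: 127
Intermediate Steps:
a(M, b) = 7 + 5*M + M*b
t(R) = -3 + 2*R
t(-1)*(-24) + a(5, -5) = (-3 + 2*(-1))*(-24) + (7 + 5*5 + 5*(-5)) = (-3 - 2)*(-24) + (7 + 25 - 25) = -5*(-24) + 7 = 120 + 7 = 127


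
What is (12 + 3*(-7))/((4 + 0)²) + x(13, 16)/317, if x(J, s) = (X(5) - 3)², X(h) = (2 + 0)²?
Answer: -2837/5072 ≈ -0.55935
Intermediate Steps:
X(h) = 4 (X(h) = 2² = 4)
x(J, s) = 1 (x(J, s) = (4 - 3)² = 1² = 1)
(12 + 3*(-7))/((4 + 0)²) + x(13, 16)/317 = (12 + 3*(-7))/((4 + 0)²) + 1/317 = (12 - 21)/(4²) + 1*(1/317) = -9/16 + 1/317 = -2837/5072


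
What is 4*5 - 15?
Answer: 5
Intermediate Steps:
4*5 - 15 = 20 - 15 = 5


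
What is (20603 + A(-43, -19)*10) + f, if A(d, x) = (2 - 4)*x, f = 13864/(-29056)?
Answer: 76208523/3632 ≈ 20983.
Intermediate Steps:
f = -1733/3632 (f = 13864*(-1/29056) = -1733/3632 ≈ -0.47715)
A(d, x) = -2*x
(20603 + A(-43, -19)*10) + f = (20603 - 2*(-19)*10) - 1733/3632 = (20603 + 38*10) - 1733/3632 = (20603 + 380) - 1733/3632 = 20983 - 1733/3632 = 76208523/3632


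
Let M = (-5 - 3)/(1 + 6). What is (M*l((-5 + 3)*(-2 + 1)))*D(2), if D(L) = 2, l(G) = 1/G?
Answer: -8/7 ≈ -1.1429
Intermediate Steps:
M = -8/7 ≈ -1.1429
(M*l((-5 + 3)*(-2 + 1)))*D(2) = -8*1/((-5 + 3)*(-2 + 1))/7*2 = -8/(7*((-2*(-1))))*2 = -8/7/2*2 = -8/7*1/2*2 = -4/7*2 = -8/7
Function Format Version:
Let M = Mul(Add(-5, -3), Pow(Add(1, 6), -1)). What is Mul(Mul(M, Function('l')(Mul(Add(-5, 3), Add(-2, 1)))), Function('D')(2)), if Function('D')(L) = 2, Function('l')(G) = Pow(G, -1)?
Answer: Rational(-8, 7) ≈ -1.1429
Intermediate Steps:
M = Rational(-8, 7) (M = Mul(-8, Pow(7, -1)) = Mul(-8, Rational(1, 7)) = Rational(-8, 7) ≈ -1.1429)
Mul(Mul(M, Function('l')(Mul(Add(-5, 3), Add(-2, 1)))), Function('D')(2)) = Mul(Mul(Rational(-8, 7), Pow(Mul(Add(-5, 3), Add(-2, 1)), -1)), 2) = Mul(Mul(Rational(-8, 7), Pow(Mul(-2, -1), -1)), 2) = Mul(Mul(Rational(-8, 7), Pow(2, -1)), 2) = Mul(Mul(Rational(-8, 7), Rational(1, 2)), 2) = Mul(Rational(-4, 7), 2) = Rational(-8, 7)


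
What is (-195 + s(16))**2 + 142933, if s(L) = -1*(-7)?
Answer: 178277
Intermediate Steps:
s(L) = 7
(-195 + s(16))**2 + 142933 = (-195 + 7)**2 + 142933 = (-188)**2 + 142933 = 35344 + 142933 = 178277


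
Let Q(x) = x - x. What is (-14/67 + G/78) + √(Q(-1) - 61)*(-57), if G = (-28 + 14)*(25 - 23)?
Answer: -1484/2613 - 57*I*√61 ≈ -0.56793 - 445.18*I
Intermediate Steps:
G = -28 (G = -14*2 = -28)
Q(x) = 0
(-14/67 + G/78) + √(Q(-1) - 61)*(-57) = (-14/67 - 28/78) + √(0 - 61)*(-57) = (-14*1/67 - 28*1/78) + √(-61)*(-57) = (-14/67 - 14/39) + (I*√61)*(-57) = -1484/2613 - 57*I*√61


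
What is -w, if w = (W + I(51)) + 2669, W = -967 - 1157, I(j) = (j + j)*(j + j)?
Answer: -10949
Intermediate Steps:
I(j) = 4*j**2 (I(j) = (2*j)*(2*j) = 4*j**2)
W = -2124
w = 10949 (w = (-2124 + 4*51**2) + 2669 = (-2124 + 4*2601) + 2669 = (-2124 + 10404) + 2669 = 8280 + 2669 = 10949)
-w = -1*10949 = -10949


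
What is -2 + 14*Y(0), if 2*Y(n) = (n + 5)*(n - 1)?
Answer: -37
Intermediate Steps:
Y(n) = (-1 + n)*(5 + n)/2 (Y(n) = ((n + 5)*(n - 1))/2 = ((5 + n)*(-1 + n))/2 = ((-1 + n)*(5 + n))/2 = (-1 + n)*(5 + n)/2)
-2 + 14*Y(0) = -2 + 14*(-5/2 + (½)*0² + 2*0) = -2 + 14*(-5/2 + (½)*0 + 0) = -2 + 14*(-5/2 + 0 + 0) = -2 + 14*(-5/2) = -2 - 35 = -37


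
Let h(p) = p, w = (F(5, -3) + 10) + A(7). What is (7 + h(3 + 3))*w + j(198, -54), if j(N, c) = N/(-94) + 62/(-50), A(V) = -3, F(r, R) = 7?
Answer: 209918/1175 ≈ 178.65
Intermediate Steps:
w = 14 (w = (7 + 10) - 3 = 17 - 3 = 14)
j(N, c) = -31/25 - N/94 (j(N, c) = N*(-1/94) + 62*(-1/50) = -N/94 - 31/25 = -31/25 - N/94)
(7 + h(3 + 3))*w + j(198, -54) = (7 + (3 + 3))*14 + (-31/25 - 1/94*198) = (7 + 6)*14 + (-31/25 - 99/47) = 13*14 - 3932/1175 = 182 - 3932/1175 = 209918/1175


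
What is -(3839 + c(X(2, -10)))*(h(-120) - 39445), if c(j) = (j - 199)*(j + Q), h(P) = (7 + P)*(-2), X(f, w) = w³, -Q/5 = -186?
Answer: 3442212411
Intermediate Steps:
Q = 930 (Q = -5*(-186) = 930)
h(P) = -14 - 2*P
c(j) = (-199 + j)*(930 + j) (c(j) = (j - 199)*(j + 930) = (-199 + j)*(930 + j))
-(3839 + c(X(2, -10)))*(h(-120) - 39445) = -(3839 + (-185070 + ((-10)³)² + 731*(-10)³))*((-14 - 2*(-120)) - 39445) = -(3839 + (-185070 + (-1000)² + 731*(-1000)))*((-14 + 240) - 39445) = -(3839 + (-185070 + 1000000 - 731000))*(226 - 39445) = -(3839 + 83930)*(-39219) = -87769*(-39219) = -1*(-3442212411) = 3442212411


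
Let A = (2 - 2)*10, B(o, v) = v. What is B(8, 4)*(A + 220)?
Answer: 880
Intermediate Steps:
A = 0 (A = 0*10 = 0)
B(8, 4)*(A + 220) = 4*(0 + 220) = 4*220 = 880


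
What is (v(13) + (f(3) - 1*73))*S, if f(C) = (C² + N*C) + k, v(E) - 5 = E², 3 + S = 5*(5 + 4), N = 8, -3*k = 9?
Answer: 5502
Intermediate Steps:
k = -3 (k = -⅓*9 = -3)
S = 42 (S = -3 + 5*(5 + 4) = -3 + 5*9 = -3 + 45 = 42)
v(E) = 5 + E²
f(C) = -3 + C² + 8*C (f(C) = (C² + 8*C) - 3 = -3 + C² + 8*C)
(v(13) + (f(3) - 1*73))*S = ((5 + 13²) + ((-3 + 3² + 8*3) - 1*73))*42 = ((5 + 169) + ((-3 + 9 + 24) - 73))*42 = (174 + (30 - 73))*42 = (174 - 43)*42 = 131*42 = 5502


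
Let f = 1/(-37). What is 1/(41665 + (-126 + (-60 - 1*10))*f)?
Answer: 37/1541801 ≈ 2.3998e-5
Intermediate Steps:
f = -1/37 ≈ -0.027027
1/(41665 + (-126 + (-60 - 1*10))*f) = 1/(41665 + (-126 + (-60 - 1*10))*(-1/37)) = 1/(41665 + (-126 + (-60 - 10))*(-1/37)) = 1/(41665 + (-126 - 70)*(-1/37)) = 1/(41665 - 196*(-1/37)) = 1/(41665 + 196/37) = 1/(1541801/37) = 37/1541801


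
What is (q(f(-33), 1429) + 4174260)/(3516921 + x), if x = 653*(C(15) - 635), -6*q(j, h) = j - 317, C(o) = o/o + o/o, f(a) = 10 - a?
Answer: 12522917/9310716 ≈ 1.3450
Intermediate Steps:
C(o) = 2 (C(o) = 1 + 1 = 2)
q(j, h) = 317/6 - j/6 (q(j, h) = -(j - 317)/6 = -(-317 + j)/6 = 317/6 - j/6)
x = -413349 (x = 653*(2 - 635) = 653*(-633) = -413349)
(q(f(-33), 1429) + 4174260)/(3516921 + x) = ((317/6 - (10 - 1*(-33))/6) + 4174260)/(3516921 - 413349) = ((317/6 - (10 + 33)/6) + 4174260)/3103572 = ((317/6 - 1/6*43) + 4174260)*(1/3103572) = ((317/6 - 43/6) + 4174260)*(1/3103572) = (137/3 + 4174260)*(1/3103572) = (12522917/3)*(1/3103572) = 12522917/9310716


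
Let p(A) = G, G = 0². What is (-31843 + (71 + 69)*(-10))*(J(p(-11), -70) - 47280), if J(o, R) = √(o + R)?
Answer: 1571729040 - 33243*I*√70 ≈ 1.5717e+9 - 2.7813e+5*I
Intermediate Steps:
G = 0
p(A) = 0
J(o, R) = √(R + o)
(-31843 + (71 + 69)*(-10))*(J(p(-11), -70) - 47280) = (-31843 + (71 + 69)*(-10))*(√(-70 + 0) - 47280) = (-31843 + 140*(-10))*(√(-70) - 47280) = (-31843 - 1400)*(I*√70 - 47280) = -33243*(-47280 + I*√70) = 1571729040 - 33243*I*√70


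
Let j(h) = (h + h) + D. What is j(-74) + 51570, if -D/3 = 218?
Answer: 50768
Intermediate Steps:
D = -654 (D = -3*218 = -654)
j(h) = -654 + 2*h (j(h) = (h + h) - 654 = 2*h - 654 = -654 + 2*h)
j(-74) + 51570 = (-654 + 2*(-74)) + 51570 = (-654 - 148) + 51570 = -802 + 51570 = 50768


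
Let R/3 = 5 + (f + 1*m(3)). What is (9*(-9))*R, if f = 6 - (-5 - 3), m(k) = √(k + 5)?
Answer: -4617 - 486*√2 ≈ -5304.3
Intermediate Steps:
m(k) = √(5 + k)
f = 14 (f = 6 - 1*(-8) = 6 + 8 = 14)
R = 57 + 6*√2 (R = 3*(5 + (14 + 1*√(5 + 3))) = 3*(5 + (14 + 1*√8)) = 3*(5 + (14 + 1*(2*√2))) = 3*(5 + (14 + 2*√2)) = 3*(19 + 2*√2) = 57 + 6*√2 ≈ 65.485)
(9*(-9))*R = (9*(-9))*(57 + 6*√2) = -81*(57 + 6*√2) = -4617 - 486*√2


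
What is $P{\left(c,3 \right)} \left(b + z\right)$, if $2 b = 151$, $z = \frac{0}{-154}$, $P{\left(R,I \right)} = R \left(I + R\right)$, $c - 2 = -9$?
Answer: $2114$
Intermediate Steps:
$c = -7$ ($c = 2 - 9 = -7$)
$z = 0$ ($z = 0 \left(- \frac{1}{154}\right) = 0$)
$b = \frac{151}{2}$ ($b = \frac{1}{2} \cdot 151 = \frac{151}{2} \approx 75.5$)
$P{\left(c,3 \right)} \left(b + z\right) = - 7 \left(3 - 7\right) \left(\frac{151}{2} + 0\right) = \left(-7\right) \left(-4\right) \frac{151}{2} = 28 \cdot \frac{151}{2} = 2114$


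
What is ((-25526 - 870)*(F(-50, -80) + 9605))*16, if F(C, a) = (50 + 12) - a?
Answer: -4116508992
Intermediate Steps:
F(C, a) = 62 - a
((-25526 - 870)*(F(-50, -80) + 9605))*16 = ((-25526 - 870)*((62 - 1*(-80)) + 9605))*16 = -26396*((62 + 80) + 9605)*16 = -26396*(142 + 9605)*16 = -26396*9747*16 = -257281812*16 = -4116508992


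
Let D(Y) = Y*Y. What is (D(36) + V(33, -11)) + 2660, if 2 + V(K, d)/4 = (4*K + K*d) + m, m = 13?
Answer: 3076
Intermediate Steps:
V(K, d) = 44 + 16*K + 4*K*d (V(K, d) = -8 + 4*((4*K + K*d) + 13) = -8 + 4*(13 + 4*K + K*d) = -8 + (52 + 16*K + 4*K*d) = 44 + 16*K + 4*K*d)
D(Y) = Y**2
(D(36) + V(33, -11)) + 2660 = (36**2 + (44 + 16*33 + 4*33*(-11))) + 2660 = (1296 + (44 + 528 - 1452)) + 2660 = (1296 - 880) + 2660 = 416 + 2660 = 3076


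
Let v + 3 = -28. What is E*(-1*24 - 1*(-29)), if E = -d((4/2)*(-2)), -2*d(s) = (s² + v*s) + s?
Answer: 340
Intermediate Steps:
v = -31 (v = -3 - 28 = -31)
d(s) = 15*s - s²/2 (d(s) = -((s² - 31*s) + s)/2 = -(s² - 30*s)/2 = 15*s - s²/2)
E = 68 (E = -(4/2)*(-2)*(30 - 4/2*(-2))/2 = -(4*(½))*(-2)*(30 - 4*(½)*(-2))/2 = -2*(-2)*(30 - 2*(-2))/2 = -(-4)*(30 - 1*(-4))/2 = -(-4)*(30 + 4)/2 = -(-4)*34/2 = -1*(-68) = 68)
E*(-1*24 - 1*(-29)) = 68*(-1*24 - 1*(-29)) = 68*(-24 + 29) = 68*5 = 340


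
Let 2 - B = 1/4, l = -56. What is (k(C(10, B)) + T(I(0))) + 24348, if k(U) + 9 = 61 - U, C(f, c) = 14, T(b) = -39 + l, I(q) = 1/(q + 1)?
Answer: 24291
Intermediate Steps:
I(q) = 1/(1 + q)
T(b) = -95 (T(b) = -39 - 56 = -95)
B = 7/4 (B = 2 - 1/4 = 2 - 1*¼ = 2 - ¼ = 7/4 ≈ 1.7500)
k(U) = 52 - U (k(U) = -9 + (61 - U) = 52 - U)
(k(C(10, B)) + T(I(0))) + 24348 = ((52 - 1*14) - 95) + 24348 = ((52 - 14) - 95) + 24348 = (38 - 95) + 24348 = -57 + 24348 = 24291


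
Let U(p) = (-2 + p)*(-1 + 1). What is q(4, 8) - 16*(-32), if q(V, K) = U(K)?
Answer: 512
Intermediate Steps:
U(p) = 0 (U(p) = (-2 + p)*0 = 0)
q(V, K) = 0
q(4, 8) - 16*(-32) = 0 - 16*(-32) = 0 + 512 = 512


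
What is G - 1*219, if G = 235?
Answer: 16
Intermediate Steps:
G - 1*219 = 235 - 1*219 = 235 - 219 = 16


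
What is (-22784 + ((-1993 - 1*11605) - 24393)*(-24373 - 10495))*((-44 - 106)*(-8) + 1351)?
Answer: 3379175527604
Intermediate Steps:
(-22784 + ((-1993 - 1*11605) - 24393)*(-24373 - 10495))*((-44 - 106)*(-8) + 1351) = (-22784 + ((-1993 - 11605) - 24393)*(-34868))*(-150*(-8) + 1351) = (-22784 + (-13598 - 24393)*(-34868))*(1200 + 1351) = (-22784 - 37991*(-34868))*2551 = (-22784 + 1324670188)*2551 = 1324647404*2551 = 3379175527604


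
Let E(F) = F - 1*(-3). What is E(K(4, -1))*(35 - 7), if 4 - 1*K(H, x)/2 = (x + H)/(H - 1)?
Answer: 252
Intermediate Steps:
K(H, x) = 8 - 2*(H + x)/(-1 + H) (K(H, x) = 8 - 2*(x + H)/(H - 1) = 8 - 2*(H + x)/(-1 + H))
E(F) = 3 + F (E(F) = F + 3 = 3 + F)
E(K(4, -1))*(35 - 7) = (3 + 2*(-4 - 1*(-1) + 3*4)/(-1 + 4))*(35 - 7) = (3 + 2*(-4 + 1 + 12)/3)*28 = (3 + 2*(1/3)*9)*28 = (3 + 6)*28 = 9*28 = 252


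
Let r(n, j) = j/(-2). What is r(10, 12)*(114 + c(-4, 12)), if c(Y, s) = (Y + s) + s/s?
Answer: -738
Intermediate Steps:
r(n, j) = -j/2 (r(n, j) = j*(-1/2) = -j/2)
c(Y, s) = 1 + Y + s (c(Y, s) = (Y + s) + 1 = 1 + Y + s)
r(10, 12)*(114 + c(-4, 12)) = (-1/2*12)*(114 + (1 - 4 + 12)) = -6*(114 + 9) = -6*123 = -738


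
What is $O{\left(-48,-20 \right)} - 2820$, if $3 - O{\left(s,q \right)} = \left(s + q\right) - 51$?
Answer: $-2698$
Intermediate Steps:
$O{\left(s,q \right)} = 54 - q - s$ ($O{\left(s,q \right)} = 3 - \left(\left(s + q\right) - 51\right) = 3 - \left(\left(q + s\right) - 51\right) = 3 - \left(-51 + q + s\right) = 54 - q - s$)
$O{\left(-48,-20 \right)} - 2820 = \left(54 - -20 - -48\right) - 2820 = \left(54 + 20 + 48\right) - 2820 = 122 - 2820 = -2698$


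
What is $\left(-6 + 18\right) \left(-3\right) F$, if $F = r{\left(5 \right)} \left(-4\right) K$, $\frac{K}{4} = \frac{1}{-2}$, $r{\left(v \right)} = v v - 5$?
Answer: $-5760$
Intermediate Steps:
$r{\left(v \right)} = -5 + v^{2}$ ($r{\left(v \right)} = v^{2} - 5 = -5 + v^{2}$)
$K = -2$ ($K = \frac{4}{-2} = 4 \left(- \frac{1}{2}\right) = -2$)
$F = 160$ ($F = \left(-5 + 5^{2}\right) \left(-4\right) \left(-2\right) = \left(-5 + 25\right) \left(-4\right) \left(-2\right) = 20 \left(-4\right) \left(-2\right) = \left(-80\right) \left(-2\right) = 160$)
$\left(-6 + 18\right) \left(-3\right) F = \left(-6 + 18\right) \left(-3\right) 160 = 12 \left(-3\right) 160 = \left(-36\right) 160 = -5760$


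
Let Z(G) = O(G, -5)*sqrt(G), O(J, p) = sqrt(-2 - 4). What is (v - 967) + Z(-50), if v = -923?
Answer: -1890 - 10*sqrt(3) ≈ -1907.3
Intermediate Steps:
O(J, p) = I*sqrt(6) (O(J, p) = sqrt(-6) = I*sqrt(6))
Z(G) = I*sqrt(6)*sqrt(G) (Z(G) = (I*sqrt(6))*sqrt(G) = I*sqrt(6)*sqrt(G))
(v - 967) + Z(-50) = (-923 - 967) + I*sqrt(6)*sqrt(-50) = -1890 + I*sqrt(6)*(5*I*sqrt(2)) = -1890 - 10*sqrt(3)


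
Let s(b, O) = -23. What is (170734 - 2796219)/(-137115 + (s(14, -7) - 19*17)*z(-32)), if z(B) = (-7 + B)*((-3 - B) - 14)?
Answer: -525097/13059 ≈ -40.210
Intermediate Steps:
z(B) = (-17 - B)*(-7 + B) (z(B) = (-7 + B)*(-17 - B) = (-17 - B)*(-7 + B))
(170734 - 2796219)/(-137115 + (s(14, -7) - 19*17)*z(-32)) = (170734 - 2796219)/(-137115 + (-23 - 19*17)*(119 - 1*(-32)² - 10*(-32))) = -2625485/(-137115 + (-23 - 323)*(119 - 1*1024 + 320)) = -2625485/(-137115 - 346*(119 - 1024 + 320)) = -2625485/(-137115 - 346*(-585)) = -2625485/(-137115 + 202410) = -2625485/65295 = -2625485*1/65295 = -525097/13059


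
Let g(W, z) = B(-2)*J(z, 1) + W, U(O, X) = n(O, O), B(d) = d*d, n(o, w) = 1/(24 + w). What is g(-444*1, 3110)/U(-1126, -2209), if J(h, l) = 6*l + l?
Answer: 458432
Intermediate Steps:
J(h, l) = 7*l
B(d) = d²
U(O, X) = 1/(24 + O)
g(W, z) = 28 + W (g(W, z) = (-2)²*(7*1) + W = 4*7 + W = 28 + W)
g(-444*1, 3110)/U(-1126, -2209) = (28 - 444*1)/(1/(24 - 1126)) = (28 - 444)/(1/(-1102)) = -416/(-1/1102) = -416*(-1102) = 458432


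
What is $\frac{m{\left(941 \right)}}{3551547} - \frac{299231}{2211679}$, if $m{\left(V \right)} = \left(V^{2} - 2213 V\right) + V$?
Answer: $- \frac{3707925372826}{7854881917413} \approx -0.47205$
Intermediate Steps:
$m{\left(V \right)} = V^{2} - 2212 V$
$\frac{m{\left(941 \right)}}{3551547} - \frac{299231}{2211679} = \frac{941 \left(-2212 + 941\right)}{3551547} - \frac{299231}{2211679} = 941 \left(-1271\right) \frac{1}{3551547} - \frac{299231}{2211679} = \left(-1196011\right) \frac{1}{3551547} - \frac{299231}{2211679} = - \frac{1196011}{3551547} - \frac{299231}{2211679} = - \frac{3707925372826}{7854881917413}$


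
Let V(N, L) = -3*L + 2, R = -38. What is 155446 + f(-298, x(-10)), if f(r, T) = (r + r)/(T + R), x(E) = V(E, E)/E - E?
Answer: 6063139/39 ≈ 1.5547e+5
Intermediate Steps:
V(N, L) = 2 - 3*L
x(E) = -E + (2 - 3*E)/E (x(E) = (2 - 3*E)/E - E = -E + (2 - 3*E)/E)
f(r, T) = 2*r/(-38 + T) (f(r, T) = (r + r)/(T - 38) = (2*r)/(-38 + T) = 2*r/(-38 + T))
155446 + f(-298, x(-10)) = 155446 + 2*(-298)/(-38 + (-3 - 1*(-10) + 2/(-10))) = 155446 + 2*(-298)/(-38 + (-3 + 10 + 2*(-1/10))) = 155446 + 2*(-298)/(-38 + (-3 + 10 - 1/5)) = 155446 + 2*(-298)/(-38 + 34/5) = 155446 + 2*(-298)/(-156/5) = 155446 + 2*(-298)*(-5/156) = 155446 + 745/39 = 6063139/39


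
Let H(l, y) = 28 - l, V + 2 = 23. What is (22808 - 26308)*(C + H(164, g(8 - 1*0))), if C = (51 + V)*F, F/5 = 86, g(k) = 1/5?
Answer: -107884000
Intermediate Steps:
V = 21 (V = -2 + 23 = 21)
g(k) = ⅕
F = 430 (F = 5*86 = 430)
C = 30960 (C = (51 + 21)*430 = 72*430 = 30960)
(22808 - 26308)*(C + H(164, g(8 - 1*0))) = (22808 - 26308)*(30960 + (28 - 1*164)) = -3500*(30960 + (28 - 164)) = -3500*(30960 - 136) = -3500*30824 = -107884000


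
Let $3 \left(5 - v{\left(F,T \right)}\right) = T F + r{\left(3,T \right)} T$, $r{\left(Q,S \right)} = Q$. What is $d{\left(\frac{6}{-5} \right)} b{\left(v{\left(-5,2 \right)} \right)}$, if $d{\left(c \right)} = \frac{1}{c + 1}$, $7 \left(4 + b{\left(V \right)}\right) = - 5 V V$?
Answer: $\frac{10285}{63} \approx 163.25$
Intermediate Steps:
$v{\left(F,T \right)} = 5 - T - \frac{F T}{3}$ ($v{\left(F,T \right)} = 5 - \frac{T F + 3 T}{3} = 5 - \frac{F T + 3 T}{3} = 5 - \frac{3 T + F T}{3} = 5 - \left(T + \frac{F T}{3}\right) = 5 - T - \frac{F T}{3}$)
$b{\left(V \right)} = -4 - \frac{5 V^{2}}{7}$ ($b{\left(V \right)} = -4 + \frac{- 5 V V}{7} = -4 + \frac{\left(-5\right) V^{2}}{7} = -4 - \frac{5 V^{2}}{7}$)
$d{\left(c \right)} = \frac{1}{1 + c}$
$d{\left(\frac{6}{-5} \right)} b{\left(v{\left(-5,2 \right)} \right)} = \frac{-4 - \frac{5 \left(5 - 2 - \left(- \frac{5}{3}\right) 2\right)^{2}}{7}}{1 + \frac{6}{-5}} = \frac{-4 - \frac{5 \left(5 - 2 + \frac{10}{3}\right)^{2}}{7}}{1 + 6 \left(- \frac{1}{5}\right)} = \frac{-4 - \frac{5 \left(\frac{19}{3}\right)^{2}}{7}}{1 - \frac{6}{5}} = \frac{-4 - \frac{1805}{63}}{- \frac{1}{5}} = - 5 \left(-4 - \frac{1805}{63}\right) = \left(-5\right) \left(- \frac{2057}{63}\right) = \frac{10285}{63}$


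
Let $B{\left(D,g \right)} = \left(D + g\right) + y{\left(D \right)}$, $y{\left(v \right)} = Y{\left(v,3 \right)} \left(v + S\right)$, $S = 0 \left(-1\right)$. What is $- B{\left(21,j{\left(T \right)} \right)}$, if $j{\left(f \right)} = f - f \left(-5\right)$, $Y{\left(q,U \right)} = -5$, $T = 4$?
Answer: $60$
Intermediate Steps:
$S = 0$
$y{\left(v \right)} = - 5 v$ ($y{\left(v \right)} = - 5 \left(v + 0\right) = - 5 v$)
$j{\left(f \right)} = 6 f$ ($j{\left(f \right)} = f - - 5 f = f + 5 f = 6 f$)
$B{\left(D,g \right)} = g - 4 D$ ($B{\left(D,g \right)} = \left(D + g\right) - 5 D = g - 4 D$)
$- B{\left(21,j{\left(T \right)} \right)} = - (6 \cdot 4 - 84) = - (24 - 84) = \left(-1\right) \left(-60\right) = 60$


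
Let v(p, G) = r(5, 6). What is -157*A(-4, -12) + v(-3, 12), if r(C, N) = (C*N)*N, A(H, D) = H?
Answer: 808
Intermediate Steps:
r(C, N) = C*N²
v(p, G) = 180 (v(p, G) = 5*6² = 5*36 = 180)
-157*A(-4, -12) + v(-3, 12) = -157*(-4) + 180 = 628 + 180 = 808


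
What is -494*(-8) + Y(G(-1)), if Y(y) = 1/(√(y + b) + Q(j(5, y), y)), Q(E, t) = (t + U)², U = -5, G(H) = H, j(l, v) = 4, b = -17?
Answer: 288498/73 - I*√2/438 ≈ 3952.0 - 0.0032288*I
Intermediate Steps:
Q(E, t) = (-5 + t)² (Q(E, t) = (t - 5)² = (-5 + t)²)
Y(y) = 1/(√(-17 + y) + (-5 + y)²) (Y(y) = 1/(√(y - 17) + (-5 + y)²) = 1/(√(-17 + y) + (-5 + y)²))
-494*(-8) + Y(G(-1)) = -494*(-8) + 1/(√(-17 - 1) + (-5 - 1)²) = 3952 + 1/(√(-18) + (-6)²) = 3952 + 1/(3*I*√2 + 36) = 3952 + 1/(36 + 3*I*√2)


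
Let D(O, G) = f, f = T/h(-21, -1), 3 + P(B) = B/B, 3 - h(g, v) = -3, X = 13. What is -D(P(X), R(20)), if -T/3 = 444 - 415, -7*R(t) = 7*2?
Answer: 29/2 ≈ 14.500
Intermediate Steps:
R(t) = -2
h(g, v) = 6 (h(g, v) = 3 - 1*(-3) = 3 + 3 = 6)
T = -87 (T = -3*(444 - 415) = -3*29 = -87)
P(B) = -2 (P(B) = -3 + B/B = -3 + 1 = -2)
f = -29/2 (f = -87/6 = -87*⅙ = -29/2 ≈ -14.500)
D(O, G) = -29/2
-D(P(X), R(20)) = -1*(-29/2) = 29/2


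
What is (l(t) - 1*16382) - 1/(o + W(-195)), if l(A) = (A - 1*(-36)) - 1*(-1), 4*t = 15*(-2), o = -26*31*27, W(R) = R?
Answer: -718103683/43914 ≈ -16353.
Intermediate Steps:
o = -21762 (o = -806*27 = -21762)
t = -15/2 (t = (15*(-2))/4 = (1/4)*(-30) = -15/2 ≈ -7.5000)
l(A) = 37 + A (l(A) = (A + 36) + 1 = (36 + A) + 1 = 37 + A)
(l(t) - 1*16382) - 1/(o + W(-195)) = ((37 - 15/2) - 1*16382) - 1/(-21762 - 195) = (59/2 - 16382) - 1/(-21957) = -32705/2 - 1*(-1/21957) = -32705/2 + 1/21957 = -718103683/43914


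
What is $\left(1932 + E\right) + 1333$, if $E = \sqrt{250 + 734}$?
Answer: $3265 + 2 \sqrt{246} \approx 3296.4$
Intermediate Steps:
$E = 2 \sqrt{246}$ ($E = \sqrt{984} = 2 \sqrt{246} \approx 31.369$)
$\left(1932 + E\right) + 1333 = \left(1932 + 2 \sqrt{246}\right) + 1333 = 3265 + 2 \sqrt{246}$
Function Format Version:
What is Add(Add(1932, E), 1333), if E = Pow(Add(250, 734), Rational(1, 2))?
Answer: Add(3265, Mul(2, Pow(246, Rational(1, 2)))) ≈ 3296.4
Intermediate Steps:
E = Mul(2, Pow(246, Rational(1, 2))) (E = Pow(984, Rational(1, 2)) = Mul(2, Pow(246, Rational(1, 2))) ≈ 31.369)
Add(Add(1932, E), 1333) = Add(Add(1932, Mul(2, Pow(246, Rational(1, 2)))), 1333) = Add(3265, Mul(2, Pow(246, Rational(1, 2))))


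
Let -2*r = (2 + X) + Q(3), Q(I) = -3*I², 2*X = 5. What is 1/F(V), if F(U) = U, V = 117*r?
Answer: 4/5265 ≈ 0.00075973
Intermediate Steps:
X = 5/2 (X = (½)*5 = 5/2 ≈ 2.5000)
r = 45/4 (r = -((2 + 5/2) - 3*3²)/2 = -(9/2 - 3*9)/2 = -(9/2 - 27)/2 = -½*(-45/2) = 45/4 ≈ 11.250)
V = 5265/4 (V = 117*(45/4) = 5265/4 ≈ 1316.3)
1/F(V) = 1/(5265/4) = 4/5265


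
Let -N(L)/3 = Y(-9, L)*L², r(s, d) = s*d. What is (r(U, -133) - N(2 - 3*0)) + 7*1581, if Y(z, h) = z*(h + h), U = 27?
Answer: 7044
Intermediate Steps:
r(s, d) = d*s
Y(z, h) = 2*h*z (Y(z, h) = z*(2*h) = 2*h*z)
N(L) = 54*L³ (N(L) = -3*2*L*(-9)*L² = -3*(-18*L)*L² = -(-54)*L³ = 54*L³)
(r(U, -133) - N(2 - 3*0)) + 7*1581 = (-133*27 - 54*(2 - 3*0)³) + 7*1581 = (-3591 - 54*(2 + 0)³) + 11067 = (-3591 - 54*2³) + 11067 = (-3591 - 54*8) + 11067 = (-3591 - 1*432) + 11067 = (-3591 - 432) + 11067 = -4023 + 11067 = 7044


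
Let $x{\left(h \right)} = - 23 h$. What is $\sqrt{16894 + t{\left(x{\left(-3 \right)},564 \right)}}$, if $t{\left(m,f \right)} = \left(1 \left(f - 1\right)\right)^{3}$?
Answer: $3 \sqrt{19830049} \approx 13359.0$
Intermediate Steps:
$t{\left(m,f \right)} = \left(-1 + f\right)^{3}$ ($t{\left(m,f \right)} = \left(1 \left(-1 + f\right)\right)^{3} = \left(-1 + f\right)^{3}$)
$\sqrt{16894 + t{\left(x{\left(-3 \right)},564 \right)}} = \sqrt{16894 + \left(-1 + 564\right)^{3}} = \sqrt{16894 + 563^{3}} = \sqrt{16894 + 178453547} = \sqrt{178470441} = 3 \sqrt{19830049}$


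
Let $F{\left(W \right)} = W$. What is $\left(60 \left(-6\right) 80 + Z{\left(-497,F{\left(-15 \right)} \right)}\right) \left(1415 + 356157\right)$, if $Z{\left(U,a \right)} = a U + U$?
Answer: $-7810087624$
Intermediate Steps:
$Z{\left(U,a \right)} = U + U a$ ($Z{\left(U,a \right)} = U a + U = U + U a$)
$\left(60 \left(-6\right) 80 + Z{\left(-497,F{\left(-15 \right)} \right)}\right) \left(1415 + 356157\right) = \left(60 \left(-6\right) 80 - 497 \left(1 - 15\right)\right) \left(1415 + 356157\right) = \left(\left(-360\right) 80 - -6958\right) 357572 = \left(-28800 + 6958\right) 357572 = \left(-21842\right) 357572 = -7810087624$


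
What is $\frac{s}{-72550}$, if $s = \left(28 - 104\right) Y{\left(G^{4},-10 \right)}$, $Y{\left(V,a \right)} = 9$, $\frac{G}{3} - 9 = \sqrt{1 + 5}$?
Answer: $\frac{342}{36275} \approx 0.009428$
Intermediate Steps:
$G = 27 + 3 \sqrt{6}$ ($G = 27 + 3 \sqrt{1 + 5} = 27 + 3 \sqrt{6} \approx 34.348$)
$s = -684$ ($s = \left(28 - 104\right) 9 = \left(-76\right) 9 = -684$)
$\frac{s}{-72550} = - \frac{684}{-72550} = \left(-684\right) \left(- \frac{1}{72550}\right) = \frac{342}{36275}$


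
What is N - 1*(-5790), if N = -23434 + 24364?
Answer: 6720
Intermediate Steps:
N = 930
N - 1*(-5790) = 930 - 1*(-5790) = 930 + 5790 = 6720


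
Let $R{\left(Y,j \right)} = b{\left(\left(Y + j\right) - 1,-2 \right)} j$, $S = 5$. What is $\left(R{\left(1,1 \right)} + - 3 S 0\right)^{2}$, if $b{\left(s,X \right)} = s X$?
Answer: $4$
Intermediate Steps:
$b{\left(s,X \right)} = X s$
$R{\left(Y,j \right)} = j \left(2 - 2 Y - 2 j\right)$ ($R{\left(Y,j \right)} = - 2 \left(\left(Y + j\right) - 1\right) j = - 2 \left(-1 + Y + j\right) j = \left(2 - 2 Y - 2 j\right) j = j \left(2 - 2 Y - 2 j\right)$)
$\left(R{\left(1,1 \right)} + - 3 S 0\right)^{2} = \left(2 \cdot 1 \left(1 - 1 - 1\right) + \left(-3\right) 5 \cdot 0\right)^{2} = \left(2 \cdot 1 \left(1 - 1 - 1\right) - 0\right)^{2} = \left(2 \cdot 1 \left(-1\right) + 0\right)^{2} = \left(-2 + 0\right)^{2} = \left(-2\right)^{2} = 4$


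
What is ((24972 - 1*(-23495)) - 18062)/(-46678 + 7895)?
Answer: -30405/38783 ≈ -0.78398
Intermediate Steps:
((24972 - 1*(-23495)) - 18062)/(-46678 + 7895) = ((24972 + 23495) - 18062)/(-38783) = (48467 - 18062)*(-1/38783) = 30405*(-1/38783) = -30405/38783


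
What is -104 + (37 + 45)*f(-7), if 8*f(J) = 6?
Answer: -85/2 ≈ -42.500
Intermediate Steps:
f(J) = 3/4 (f(J) = (1/8)*6 = 3/4)
-104 + (37 + 45)*f(-7) = -104 + (37 + 45)*(3/4) = -104 + 82*(3/4) = -104 + 123/2 = -85/2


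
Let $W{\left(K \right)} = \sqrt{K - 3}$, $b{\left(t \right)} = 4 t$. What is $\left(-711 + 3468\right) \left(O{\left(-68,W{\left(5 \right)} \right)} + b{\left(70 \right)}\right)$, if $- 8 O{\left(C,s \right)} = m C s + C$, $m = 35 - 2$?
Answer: $\frac{1590789}{2} + \frac{1546677 \sqrt{2}}{2} \approx 1.8891 \cdot 10^{6}$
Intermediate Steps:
$m = 33$
$W{\left(K \right)} = \sqrt{-3 + K}$
$O{\left(C,s \right)} = - \frac{C}{8} - \frac{33 C s}{8}$ ($O{\left(C,s \right)} = - \frac{33 C s + C}{8} = - \frac{C + 33 C s}{8} = - \frac{C}{8} - \frac{33 C s}{8}$)
$\left(-711 + 3468\right) \left(O{\left(-68,W{\left(5 \right)} \right)} + b{\left(70 \right)}\right) = \left(-711 + 3468\right) \left(\left(- \frac{1}{8}\right) \left(-68\right) \left(1 + 33 \sqrt{-3 + 5}\right) + 4 \cdot 70\right) = 2757 \left(\left(- \frac{1}{8}\right) \left(-68\right) \left(1 + 33 \sqrt{2}\right) + 280\right) = 2757 \left(\left(\frac{17}{2} + \frac{561 \sqrt{2}}{2}\right) + 280\right) = 2757 \left(\frac{577}{2} + \frac{561 \sqrt{2}}{2}\right) = \frac{1590789}{2} + \frac{1546677 \sqrt{2}}{2}$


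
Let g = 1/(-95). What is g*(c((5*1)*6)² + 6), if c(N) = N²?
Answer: -810006/95 ≈ -8526.4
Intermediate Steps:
g = -1/95 ≈ -0.010526
g*(c((5*1)*6)² + 6) = -((((5*1)*6)²)² + 6)/95 = -(((5*6)²)² + 6)/95 = -((30²)² + 6)/95 = -(900² + 6)/95 = -(810000 + 6)/95 = -1/95*810006 = -810006/95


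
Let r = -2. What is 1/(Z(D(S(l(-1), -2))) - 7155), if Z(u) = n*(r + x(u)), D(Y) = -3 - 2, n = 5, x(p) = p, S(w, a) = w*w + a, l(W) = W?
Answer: -1/7190 ≈ -0.00013908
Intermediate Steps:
S(w, a) = a + w**2 (S(w, a) = w**2 + a = a + w**2)
D(Y) = -5
Z(u) = -10 + 5*u (Z(u) = 5*(-2 + u) = -10 + 5*u)
1/(Z(D(S(l(-1), -2))) - 7155) = 1/((-10 + 5*(-5)) - 7155) = 1/((-10 - 25) - 7155) = 1/(-35 - 7155) = 1/(-7190) = -1/7190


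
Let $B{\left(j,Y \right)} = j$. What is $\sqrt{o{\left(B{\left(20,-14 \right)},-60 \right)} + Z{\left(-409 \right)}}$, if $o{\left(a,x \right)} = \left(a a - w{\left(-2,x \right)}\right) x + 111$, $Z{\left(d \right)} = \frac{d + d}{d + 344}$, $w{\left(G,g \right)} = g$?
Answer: $\frac{i \sqrt{116087855}}{65} \approx 165.76 i$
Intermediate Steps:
$Z{\left(d \right)} = \frac{2 d}{344 + d}$
$o{\left(a,x \right)} = 111 + x \left(a^{2} - x\right)$ ($o{\left(a,x \right)} = \left(a a - x\right) x + 111 = \left(a^{2} - x\right) x + 111 = x \left(a^{2} - x\right) + 111 = 111 + x \left(a^{2} - x\right)$)
$\sqrt{o{\left(B{\left(20,-14 \right)},-60 \right)} + Z{\left(-409 \right)}} = \sqrt{\left(111 - \left(-60\right)^{2} - 60 \cdot 20^{2}\right) + 2 \left(-409\right) \frac{1}{344 - 409}} = \sqrt{\left(111 - 3600 - 24000\right) + 2 \left(-409\right) \frac{1}{-65}} = \sqrt{\left(111 - 3600 - 24000\right) + 2 \left(-409\right) \left(- \frac{1}{65}\right)} = \sqrt{-27489 + \frac{818}{65}} = \sqrt{- \frac{1785967}{65}} = \frac{i \sqrt{116087855}}{65}$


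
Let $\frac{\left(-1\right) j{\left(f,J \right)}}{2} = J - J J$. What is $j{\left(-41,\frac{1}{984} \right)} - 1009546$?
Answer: $- \frac{488749486871}{484128} \approx -1.0095 \cdot 10^{6}$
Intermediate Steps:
$j{\left(f,J \right)} = - 2 J + 2 J^{2}$ ($j{\left(f,J \right)} = - 2 \left(J - J J\right) = - 2 \left(J - J^{2}\right) = - 2 J + 2 J^{2}$)
$j{\left(-41,\frac{1}{984} \right)} - 1009546 = \frac{2 \left(-1 + \frac{1}{984}\right)}{984} - 1009546 = 2 \cdot \frac{1}{984} \left(-1 + \frac{1}{984}\right) - 1009546 = 2 \cdot \frac{1}{984} \left(- \frac{983}{984}\right) - 1009546 = - \frac{983}{484128} - 1009546 = - \frac{488749486871}{484128}$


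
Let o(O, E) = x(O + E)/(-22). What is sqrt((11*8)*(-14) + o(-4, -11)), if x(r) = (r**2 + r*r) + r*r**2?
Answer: I*sqrt(531938)/22 ≈ 33.152*I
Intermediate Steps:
x(r) = r**3 + 2*r**2 (x(r) = (r**2 + r**2) + r**3 = 2*r**2 + r**3 = r**3 + 2*r**2)
o(O, E) = -(E + O)**2*(2 + E + O)/22 (o(O, E) = ((O + E)**2*(2 + (O + E)))/(-22) = ((E + O)**2*(2 + (E + O)))*(-1/22) = ((E + O)**2*(2 + E + O))*(-1/22) = -(E + O)**2*(2 + E + O)/22)
sqrt((11*8)*(-14) + o(-4, -11)) = sqrt((11*8)*(-14) + (-11 - 4)**2*(-2 - 1*(-11) - 1*(-4))/22) = sqrt(88*(-14) + (1/22)*(-15)**2*(-2 + 11 + 4)) = sqrt(-1232 + (1/22)*225*13) = sqrt(-1232 + 2925/22) = sqrt(-24179/22) = I*sqrt(531938)/22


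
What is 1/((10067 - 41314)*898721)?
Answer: -1/28082335087 ≈ -3.5610e-11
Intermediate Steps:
1/((10067 - 41314)*898721) = (1/898721)/(-31247) = -1/31247*1/898721 = -1/28082335087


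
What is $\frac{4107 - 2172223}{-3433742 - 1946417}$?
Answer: $\frac{2168116}{5380159} \approx 0.40298$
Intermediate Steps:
$\frac{4107 - 2172223}{-3433742 - 1946417} = - \frac{2168116}{-5380159} = \left(-2168116\right) \left(- \frac{1}{5380159}\right) = \frac{2168116}{5380159}$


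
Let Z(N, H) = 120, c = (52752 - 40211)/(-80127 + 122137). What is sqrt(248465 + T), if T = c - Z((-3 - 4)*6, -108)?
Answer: sqrt(438289741481910)/42010 ≈ 498.34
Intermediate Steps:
c = 12541/42010 ≈ 0.29852
T = -5028659/42010 (T = 12541/42010 - 1*120 = 12541/42010 - 120 = -5028659/42010 ≈ -119.70)
sqrt(248465 + T) = sqrt(248465 - 5028659/42010) = sqrt(10432985991/42010) = sqrt(438289741481910)/42010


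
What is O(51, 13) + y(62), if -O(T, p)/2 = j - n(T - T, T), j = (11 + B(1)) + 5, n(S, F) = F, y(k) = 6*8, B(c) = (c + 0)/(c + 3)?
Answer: 235/2 ≈ 117.50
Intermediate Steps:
B(c) = c/(3 + c)
y(k) = 48
j = 65/4 (j = (11 + 1/(3 + 1)) + 5 = (11 + 1/4) + 5 = 45/4 + 5 = 65/4 ≈ 16.250)
O(T, p) = -65/2 + 2*T (O(T, p) = -2*(65/4 - T) = -65/2 + 2*T)
O(51, 13) + y(62) = (-65/2 + 2*51) + 48 = (-65/2 + 102) + 48 = 139/2 + 48 = 235/2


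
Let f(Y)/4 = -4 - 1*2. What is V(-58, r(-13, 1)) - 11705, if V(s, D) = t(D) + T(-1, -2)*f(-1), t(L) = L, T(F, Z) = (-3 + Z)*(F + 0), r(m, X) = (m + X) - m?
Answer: -11824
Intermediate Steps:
r(m, X) = X (r(m, X) = (X + m) - m = X)
T(F, Z) = F*(-3 + Z) (T(F, Z) = (-3 + Z)*F = F*(-3 + Z))
f(Y) = -24 (f(Y) = 4*(-4 - 1*2) = 4*(-4 - 2) = 4*(-6) = -24)
V(s, D) = -120 + D (V(s, D) = D - (-3 - 2)*(-24) = D - 1*(-5)*(-24) = D + 5*(-24) = D - 120 = -120 + D)
V(-58, r(-13, 1)) - 11705 = (-120 + 1) - 11705 = -119 - 11705 = -11824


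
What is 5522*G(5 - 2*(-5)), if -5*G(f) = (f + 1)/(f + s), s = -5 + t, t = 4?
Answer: -44176/35 ≈ -1262.2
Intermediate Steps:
s = -1 (s = -5 + 4 = -1)
G(f) = -(1 + f)/(5*(-1 + f)) (G(f) = -(f + 1)/(5*(f - 1)) = -(1 + f)/(5*(-1 + f)))
5522*G(5 - 2*(-5)) = 5522*((-1 - (5 - 2*(-5)))/(5*(-1 + (5 - 2*(-5))))) = 5522*((-1 - (5 + 10))/(5*(-1 + (5 + 10)))) = 5522*((-1 - 1*15)/(5*(-1 + 15))) = 5522*((⅕)*(-1 - 15)/14) = 5522*((⅕)*(1/14)*(-16)) = 5522*(-8/35) = -44176/35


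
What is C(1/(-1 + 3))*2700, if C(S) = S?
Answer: 1350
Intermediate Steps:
C(1/(-1 + 3))*2700 = 2700/(-1 + 3) = 2700/2 = (½)*2700 = 1350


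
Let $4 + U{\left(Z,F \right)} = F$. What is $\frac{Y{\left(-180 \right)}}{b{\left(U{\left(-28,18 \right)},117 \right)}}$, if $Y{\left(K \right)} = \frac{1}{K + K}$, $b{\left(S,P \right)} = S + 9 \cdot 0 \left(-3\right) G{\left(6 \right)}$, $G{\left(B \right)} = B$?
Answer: $- \frac{1}{5040} \approx -0.00019841$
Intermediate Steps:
$U{\left(Z,F \right)} = -4 + F$
$b{\left(S,P \right)} = S$ ($b{\left(S,P \right)} = S + 9 \cdot 0 \left(-3\right) 6 = S + 9 \cdot 0 \cdot 6 = S + 0 \cdot 6 = S + 0 = S$)
$Y{\left(K \right)} = \frac{1}{2 K}$
$\frac{Y{\left(-180 \right)}}{b{\left(U{\left(-28,18 \right)},117 \right)}} = \frac{\frac{1}{2} \frac{1}{-180}}{-4 + 18} = \frac{\frac{1}{2} \left(- \frac{1}{180}\right)}{14} = \left(- \frac{1}{360}\right) \frac{1}{14} = - \frac{1}{5040}$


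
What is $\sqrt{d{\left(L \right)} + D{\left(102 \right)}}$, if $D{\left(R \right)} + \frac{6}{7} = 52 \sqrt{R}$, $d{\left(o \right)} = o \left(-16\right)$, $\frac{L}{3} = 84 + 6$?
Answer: $\frac{\sqrt{-211722 + 2548 \sqrt{102}}}{7} \approx 61.609 i$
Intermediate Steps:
$L = 270$ ($L = 3 \left(84 + 6\right) = 3 \cdot 90 = 270$)
$d{\left(o \right)} = - 16 o$
$D{\left(R \right)} = - \frac{6}{7} + 52 \sqrt{R}$
$\sqrt{d{\left(L \right)} + D{\left(102 \right)}} = \sqrt{\left(-16\right) 270 - \left(\frac{6}{7} - 52 \sqrt{102}\right)} = \sqrt{-4320 - \left(\frac{6}{7} - 52 \sqrt{102}\right)} = \sqrt{- \frac{30246}{7} + 52 \sqrt{102}}$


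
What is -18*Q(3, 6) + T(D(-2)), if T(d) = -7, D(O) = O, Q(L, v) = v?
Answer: -115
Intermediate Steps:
-18*Q(3, 6) + T(D(-2)) = -18*6 - 7 = -108 - 7 = -115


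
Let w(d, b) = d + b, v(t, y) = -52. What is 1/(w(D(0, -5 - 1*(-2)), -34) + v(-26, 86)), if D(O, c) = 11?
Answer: -1/75 ≈ -0.013333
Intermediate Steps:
w(d, b) = b + d
1/(w(D(0, -5 - 1*(-2)), -34) + v(-26, 86)) = 1/((-34 + 11) - 52) = 1/(-23 - 52) = 1/(-75) = -1/75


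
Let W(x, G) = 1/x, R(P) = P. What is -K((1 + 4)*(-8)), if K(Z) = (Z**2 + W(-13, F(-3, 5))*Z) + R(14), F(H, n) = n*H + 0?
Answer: -21022/13 ≈ -1617.1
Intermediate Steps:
F(H, n) = H*n (F(H, n) = H*n + 0 = H*n)
K(Z) = 14 + Z**2 - Z/13 (K(Z) = (Z**2 + Z/(-13)) + 14 = (Z**2 - Z/13) + 14 = 14 + Z**2 - Z/13)
-K((1 + 4)*(-8)) = -(14 + ((1 + 4)*(-8))**2 - (1 + 4)*(-8)/13) = -(14 + (5*(-8))**2 - 5*(-8)/13) = -(14 + (-40)**2 - 1/13*(-40)) = -(14 + 1600 + 40/13) = -1*21022/13 = -21022/13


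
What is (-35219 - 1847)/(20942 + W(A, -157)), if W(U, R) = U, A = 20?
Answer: -18533/10481 ≈ -1.7682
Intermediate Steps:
(-35219 - 1847)/(20942 + W(A, -157)) = (-35219 - 1847)/(20942 + 20) = -37066/20962 = -37066*1/20962 = -18533/10481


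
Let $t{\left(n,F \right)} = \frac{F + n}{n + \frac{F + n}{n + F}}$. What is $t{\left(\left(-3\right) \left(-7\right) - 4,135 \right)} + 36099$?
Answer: $\frac{324967}{9} \approx 36107.0$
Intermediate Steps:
$t{\left(n,F \right)} = \frac{F + n}{1 + n}$ ($t{\left(n,F \right)} = \frac{F + n}{n + \frac{F + n}{F + n}} = \frac{F + n}{n + 1} = \frac{F + n}{1 + n}$)
$t{\left(\left(-3\right) \left(-7\right) - 4,135 \right)} + 36099 = \frac{135 - -17}{1 - -17} + 36099 = \frac{135 + \left(21 - 4\right)}{1 + \left(21 - 4\right)} + 36099 = \frac{135 + 17}{1 + 17} + 36099 = \frac{1}{18} \cdot 152 + 36099 = \frac{76}{9} + 36099 = \frac{324967}{9}$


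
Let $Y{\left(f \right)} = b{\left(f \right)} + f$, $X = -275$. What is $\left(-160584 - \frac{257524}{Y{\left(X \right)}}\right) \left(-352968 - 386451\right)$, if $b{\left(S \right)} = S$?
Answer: $\frac{32557977622122}{275} \approx 1.1839 \cdot 10^{11}$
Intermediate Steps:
$Y{\left(f \right)} = 2 f$ ($Y{\left(f \right)} = f + f = 2 f$)
$\left(-160584 - \frac{257524}{Y{\left(X \right)}}\right) \left(-352968 - 386451\right) = \left(-160584 - \frac{257524}{2 \left(-275\right)}\right) \left(-352968 - 386451\right) = \left(-160584 - \frac{257524}{-550}\right) \left(-739419\right) = \left(-160584 - - \frac{128762}{275}\right) \left(-739419\right) = \left(-160584 + \frac{128762}{275}\right) \left(-739419\right) = \left(- \frac{44031838}{275}\right) \left(-739419\right) = \frac{32557977622122}{275}$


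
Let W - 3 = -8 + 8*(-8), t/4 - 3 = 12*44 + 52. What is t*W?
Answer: -160908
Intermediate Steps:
t = 2332 (t = 12 + 4*(12*44 + 52) = 12 + 4*(528 + 52) = 12 + 4*580 = 12 + 2320 = 2332)
W = -69 (W = 3 + (-8 + 8*(-8)) = 3 + (-8 - 64) = 3 - 72 = -69)
t*W = 2332*(-69) = -160908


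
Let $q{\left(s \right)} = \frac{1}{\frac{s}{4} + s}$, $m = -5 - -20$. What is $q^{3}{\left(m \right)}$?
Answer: $\frac{64}{421875} \approx 0.0001517$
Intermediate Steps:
$m = 15$ ($m = -5 + 20 = 15$)
$q{\left(s \right)} = \frac{4}{5 s}$ ($q{\left(s \right)} = \frac{1}{s \frac{1}{4} + s} = \frac{1}{\frac{s}{4} + s} = \frac{1}{\frac{5}{4} s} = \frac{4}{5 s}$)
$q^{3}{\left(m \right)} = \left(\frac{4}{5 \cdot 15}\right)^{3} = \left(\frac{4}{5} \cdot \frac{1}{15}\right)^{3} = \left(\frac{4}{75}\right)^{3} = \frac{64}{421875}$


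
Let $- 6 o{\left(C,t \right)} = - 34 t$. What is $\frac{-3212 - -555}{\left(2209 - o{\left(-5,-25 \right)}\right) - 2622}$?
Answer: $\frac{7971}{814} \approx 9.7924$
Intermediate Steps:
$o{\left(C,t \right)} = \frac{17 t}{3}$ ($o{\left(C,t \right)} = - \frac{\left(-34\right) t}{6} = \frac{17 t}{3}$)
$\frac{-3212 - -555}{\left(2209 - o{\left(-5,-25 \right)}\right) - 2622} = \frac{-3212 - -555}{\left(2209 - \frac{17}{3} \left(-25\right)\right) - 2622} = \frac{-3212 + 555}{\left(2209 - - \frac{425}{3}\right) - 2622} = - \frac{2657}{\left(2209 + \frac{425}{3}\right) - 2622} = - \frac{2657}{\frac{7052}{3} - 2622} = - \frac{2657}{- \frac{814}{3}} = \left(-2657\right) \left(- \frac{3}{814}\right) = \frac{7971}{814}$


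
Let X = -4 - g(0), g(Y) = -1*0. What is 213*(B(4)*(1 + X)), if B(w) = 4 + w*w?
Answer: -12780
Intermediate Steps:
g(Y) = 0
B(w) = 4 + w²
X = -4 (X = -4 - 1*0 = -4 + 0 = -4)
213*(B(4)*(1 + X)) = 213*((4 + 4²)*(1 - 4)) = 213*((4 + 16)*(-3)) = 213*(20*(-3)) = 213*(-60) = -12780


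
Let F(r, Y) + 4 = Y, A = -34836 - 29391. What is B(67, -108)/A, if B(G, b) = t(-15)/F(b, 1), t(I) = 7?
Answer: 7/192681 ≈ 3.6329e-5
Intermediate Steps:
A = -64227
F(r, Y) = -4 + Y
B(G, b) = -7/3 (B(G, b) = 7/(-4 + 1) = 7/(-3) = 7*(-⅓) = -7/3)
B(67, -108)/A = -7/3/(-64227) = -7/3*(-1/64227) = 7/192681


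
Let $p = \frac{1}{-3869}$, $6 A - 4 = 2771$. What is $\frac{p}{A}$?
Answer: $- \frac{2}{3578825} \approx -5.5884 \cdot 10^{-7}$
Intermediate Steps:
$A = \frac{925}{2}$ ($A = \frac{2}{3} + \frac{1}{6} \cdot 2771 = \frac{2}{3} + \frac{2771}{6} = \frac{925}{2} \approx 462.5$)
$p = - \frac{1}{3869} \approx -0.00025846$
$\frac{p}{A} = - \frac{1}{3869 \cdot \frac{925}{2}} = \left(- \frac{1}{3869}\right) \frac{2}{925} = - \frac{2}{3578825}$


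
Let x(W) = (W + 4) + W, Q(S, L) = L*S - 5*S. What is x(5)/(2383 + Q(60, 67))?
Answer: 14/6103 ≈ 0.0022940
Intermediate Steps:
Q(S, L) = -5*S + L*S
x(W) = 4 + 2*W (x(W) = (4 + W) + W = 4 + 2*W)
x(5)/(2383 + Q(60, 67)) = (4 + 2*5)/(2383 + 60*(-5 + 67)) = (4 + 10)/(2383 + 60*62) = 14/(2383 + 3720) = 14/6103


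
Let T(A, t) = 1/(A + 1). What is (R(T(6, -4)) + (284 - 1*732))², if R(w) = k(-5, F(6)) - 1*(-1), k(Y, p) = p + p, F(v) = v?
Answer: 189225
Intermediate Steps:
k(Y, p) = 2*p
T(A, t) = 1/(1 + A)
R(w) = 13 (R(w) = 2*6 - 1*(-1) = 12 + 1 = 13)
(R(T(6, -4)) + (284 - 1*732))² = (13 + (284 - 1*732))² = (13 + (284 - 732))² = (13 - 448)² = (-435)² = 189225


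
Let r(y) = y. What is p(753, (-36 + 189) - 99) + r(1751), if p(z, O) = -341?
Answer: 1410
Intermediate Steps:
p(753, (-36 + 189) - 99) + r(1751) = -341 + 1751 = 1410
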